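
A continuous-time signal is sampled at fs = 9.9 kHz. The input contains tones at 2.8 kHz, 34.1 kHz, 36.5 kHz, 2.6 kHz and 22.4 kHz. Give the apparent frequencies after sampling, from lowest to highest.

2.6 kHz, 2.8 kHz, 3.1 kHz, 4.4 kHz

fs/2 = 4.95 kHz.
2.8 kHz ≤ fs/2 = 4.95 kHz, passes unchanged.
34.1 kHz mod fs = 4.4 kHz.
4.4 kHz ≤ fs/2 = 4.95 kHz, appears at 4.4 kHz.
36.5 kHz mod fs = 6.8 kHz.
6.8 kHz > fs/2 = 4.95 kHz, folds to fs − 6.8 kHz = 3.1 kHz.
2.6 kHz ≤ fs/2 = 4.95 kHz, passes unchanged.
22.4 kHz mod fs = 2.6 kHz.
2.6 kHz ≤ fs/2 = 4.95 kHz, appears at 2.6 kHz.
Distinct values: {2.6 kHz, 2.8 kHz, 3.1 kHz, 4.4 kHz}.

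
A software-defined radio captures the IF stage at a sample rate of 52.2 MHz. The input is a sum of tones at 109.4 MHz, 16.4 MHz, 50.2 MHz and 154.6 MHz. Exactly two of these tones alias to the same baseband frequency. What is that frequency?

2 MHz

fs/2 = 26.1 MHz.
109.4 MHz mod fs = 5 MHz.
5 MHz ≤ fs/2 = 26.1 MHz, appears at 5 MHz.
16.4 MHz ≤ fs/2 = 26.1 MHz, passes unchanged.
50.2 MHz > fs/2 = 26.1 MHz, folds to fs − 50.2 MHz = 2 MHz.
154.6 MHz mod fs = 50.2 MHz.
50.2 MHz > fs/2 = 26.1 MHz, folds to fs − 50.2 MHz = 2 MHz.
50.2 MHz and 154.6 MHz both map to 2 MHz.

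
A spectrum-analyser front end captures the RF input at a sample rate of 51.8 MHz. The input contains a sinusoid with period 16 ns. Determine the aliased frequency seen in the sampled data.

T = 16 ns → f = 1/T = 62.5 MHz.
62.5 MHz mod fs = 10.7 MHz.
10.7 MHz ≤ fs/2 = 25.9 MHz, appears at 10.7 MHz.

10.7 MHz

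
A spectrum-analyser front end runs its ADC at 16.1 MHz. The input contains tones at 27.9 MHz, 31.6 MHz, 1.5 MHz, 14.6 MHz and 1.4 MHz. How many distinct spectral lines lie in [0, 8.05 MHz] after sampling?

fs/2 = 8.05 MHz.
27.9 MHz mod fs = 11.8 MHz.
11.8 MHz > fs/2 = 8.05 MHz, folds to fs − 11.8 MHz = 4.3 MHz.
31.6 MHz mod fs = 15.5 MHz.
15.5 MHz > fs/2 = 8.05 MHz, folds to fs − 15.5 MHz = 0.6 MHz.
1.5 MHz ≤ fs/2 = 8.05 MHz, passes unchanged.
14.6 MHz > fs/2 = 8.05 MHz, folds to fs − 14.6 MHz = 1.5 MHz.
1.4 MHz ≤ fs/2 = 8.05 MHz, passes unchanged.
Distinct values: {0.6 MHz, 1.4 MHz, 1.5 MHz, 4.3 MHz} → 4.

4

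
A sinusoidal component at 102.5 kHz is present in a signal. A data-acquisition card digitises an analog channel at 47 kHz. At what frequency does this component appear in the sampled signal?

8.5 kHz

102.5 kHz mod fs = 8.5 kHz.
8.5 kHz ≤ fs/2 = 23.5 kHz, appears at 8.5 kHz.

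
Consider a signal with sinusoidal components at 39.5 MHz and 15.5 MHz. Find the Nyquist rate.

79 MHz

Highest-frequency component: 39.5 MHz.
Nyquist rate = 2 × 39.5 MHz = 79 MHz.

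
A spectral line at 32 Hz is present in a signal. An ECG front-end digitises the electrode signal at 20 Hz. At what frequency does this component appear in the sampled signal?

8 Hz

32 Hz mod fs = 12 Hz.
12 Hz > fs/2 = 10 Hz, folds to fs − 12 Hz = 8 Hz.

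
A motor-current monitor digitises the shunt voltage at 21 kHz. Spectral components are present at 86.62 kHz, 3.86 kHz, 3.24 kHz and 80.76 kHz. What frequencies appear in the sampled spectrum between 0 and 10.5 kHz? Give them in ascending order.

2.62 kHz, 3.24 kHz, 3.86 kHz

fs/2 = 10.5 kHz.
86.62 kHz mod fs = 2.62 kHz.
2.62 kHz ≤ fs/2 = 10.5 kHz, appears at 2.62 kHz.
3.86 kHz ≤ fs/2 = 10.5 kHz, passes unchanged.
3.24 kHz ≤ fs/2 = 10.5 kHz, passes unchanged.
80.76 kHz mod fs = 17.76 kHz.
17.76 kHz > fs/2 = 10.5 kHz, folds to fs − 17.76 kHz = 3.24 kHz.
Distinct values: {2.62 kHz, 3.24 kHz, 3.86 kHz}.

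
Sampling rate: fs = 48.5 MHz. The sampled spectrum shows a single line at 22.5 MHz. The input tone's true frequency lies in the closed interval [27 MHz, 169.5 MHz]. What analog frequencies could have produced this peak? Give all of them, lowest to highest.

Frequencies that alias to 22.5 MHz are k·fs ± 22.5 MHz for integer k ≥ 0.
k=0: 22.5 MHz.
k=1: 26 MHz, 71 MHz.
k=2: 74.5 MHz, 119.5 MHz.
k=3: 123 MHz, 168 MHz.
k=4: 171.5 MHz, 216.5 MHz.
Within [27 MHz, 169.5 MHz]: 71 MHz, 74.5 MHz, 119.5 MHz, 123 MHz, 168 MHz.

71 MHz, 74.5 MHz, 119.5 MHz, 123 MHz, 168 MHz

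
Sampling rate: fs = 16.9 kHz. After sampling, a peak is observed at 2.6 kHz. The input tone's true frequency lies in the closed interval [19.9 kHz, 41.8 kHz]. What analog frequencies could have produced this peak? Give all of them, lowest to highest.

Frequencies that alias to 2.6 kHz are k·fs ± 2.6 kHz for integer k ≥ 0.
k=0: 2.6 kHz.
k=1: 14.3 kHz, 19.5 kHz.
k=2: 31.2 kHz, 36.4 kHz.
k=3: 48.1 kHz, 53.3 kHz.
Within [19.9 kHz, 41.8 kHz]: 31.2 kHz, 36.4 kHz.

31.2 kHz, 36.4 kHz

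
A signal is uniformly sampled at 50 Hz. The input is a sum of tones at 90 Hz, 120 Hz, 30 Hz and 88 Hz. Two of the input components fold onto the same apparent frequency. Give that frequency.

20 Hz

fs/2 = 25 Hz.
90 Hz mod fs = 40 Hz.
40 Hz > fs/2 = 25 Hz, folds to fs − 40 Hz = 10 Hz.
120 Hz mod fs = 20 Hz.
20 Hz ≤ fs/2 = 25 Hz, appears at 20 Hz.
30 Hz > fs/2 = 25 Hz, folds to fs − 30 Hz = 20 Hz.
88 Hz mod fs = 38 Hz.
38 Hz > fs/2 = 25 Hz, folds to fs − 38 Hz = 12 Hz.
30 Hz and 120 Hz both map to 20 Hz.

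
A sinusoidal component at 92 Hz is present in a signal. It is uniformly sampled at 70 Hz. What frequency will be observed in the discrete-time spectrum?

22 Hz

92 Hz mod fs = 22 Hz.
22 Hz ≤ fs/2 = 35 Hz, appears at 22 Hz.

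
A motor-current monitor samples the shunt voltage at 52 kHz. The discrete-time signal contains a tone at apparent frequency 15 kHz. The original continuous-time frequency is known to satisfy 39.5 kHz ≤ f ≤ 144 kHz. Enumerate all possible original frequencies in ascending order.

Frequencies that alias to 15 kHz are k·fs ± 15 kHz for integer k ≥ 0.
k=0: 15 kHz.
k=1: 37 kHz, 67 kHz.
k=2: 89 kHz, 119 kHz.
k=3: 141 kHz, 171 kHz.
k=4: 193 kHz, 223 kHz.
Within [39.5 kHz, 144 kHz]: 67 kHz, 89 kHz, 119 kHz, 141 kHz.

67 kHz, 89 kHz, 119 kHz, 141 kHz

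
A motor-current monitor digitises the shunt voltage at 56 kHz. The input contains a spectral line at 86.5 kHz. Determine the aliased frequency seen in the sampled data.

86.5 kHz mod fs = 30.5 kHz.
30.5 kHz > fs/2 = 28 kHz, folds to fs − 30.5 kHz = 25.5 kHz.

25.5 kHz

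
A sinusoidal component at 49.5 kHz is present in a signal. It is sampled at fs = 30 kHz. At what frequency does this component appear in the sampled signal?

10.5 kHz

49.5 kHz mod fs = 19.5 kHz.
19.5 kHz > fs/2 = 15 kHz, folds to fs − 19.5 kHz = 10.5 kHz.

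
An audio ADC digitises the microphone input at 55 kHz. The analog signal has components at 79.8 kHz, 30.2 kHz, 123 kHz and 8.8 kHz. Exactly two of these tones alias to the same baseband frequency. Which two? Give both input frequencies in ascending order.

30.2 kHz, 79.8 kHz

fs/2 = 27.5 kHz.
79.8 kHz mod fs = 24.8 kHz.
24.8 kHz ≤ fs/2 = 27.5 kHz, appears at 24.8 kHz.
30.2 kHz > fs/2 = 27.5 kHz, folds to fs − 30.2 kHz = 24.8 kHz.
123 kHz mod fs = 13 kHz.
13 kHz ≤ fs/2 = 27.5 kHz, appears at 13 kHz.
8.8 kHz ≤ fs/2 = 27.5 kHz, passes unchanged.
30.2 kHz and 79.8 kHz both map to 24.8 kHz.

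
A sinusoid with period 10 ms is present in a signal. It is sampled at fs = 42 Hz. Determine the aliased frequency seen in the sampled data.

16 Hz

T = 10 ms → f = 1/T = 100 Hz.
100 Hz mod fs = 16 Hz.
16 Hz ≤ fs/2 = 21 Hz, appears at 16 Hz.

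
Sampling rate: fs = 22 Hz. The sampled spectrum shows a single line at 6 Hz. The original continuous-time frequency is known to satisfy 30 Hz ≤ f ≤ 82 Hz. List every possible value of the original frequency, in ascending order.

38 Hz, 50 Hz, 60 Hz, 72 Hz, 82 Hz

Frequencies that alias to 6 Hz are k·fs ± 6 Hz for integer k ≥ 0.
k=0: 6 Hz.
k=1: 16 Hz, 28 Hz.
k=2: 38 Hz, 50 Hz.
k=3: 60 Hz, 72 Hz.
k=4: 82 Hz, 94 Hz.
k=5: 104 Hz, 116 Hz.
Within [30 Hz, 82 Hz]: 38 Hz, 50 Hz, 60 Hz, 72 Hz, 82 Hz.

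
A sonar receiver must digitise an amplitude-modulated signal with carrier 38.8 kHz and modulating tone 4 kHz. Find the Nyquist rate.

85.6 kHz

AM sidebands sit at fc ± fm = 34.8 kHz and 42.8 kHz.
Highest-frequency component: 42.8 kHz.
Nyquist rate = 2 × 42.8 kHz = 85.6 kHz.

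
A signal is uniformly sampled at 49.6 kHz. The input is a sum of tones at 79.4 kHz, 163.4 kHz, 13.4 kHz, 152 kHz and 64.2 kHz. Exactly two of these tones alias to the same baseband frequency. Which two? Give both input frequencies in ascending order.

64.2 kHz, 163.4 kHz

fs/2 = 24.8 kHz.
79.4 kHz mod fs = 29.8 kHz.
29.8 kHz > fs/2 = 24.8 kHz, folds to fs − 29.8 kHz = 19.8 kHz.
163.4 kHz mod fs = 14.6 kHz.
14.6 kHz ≤ fs/2 = 24.8 kHz, appears at 14.6 kHz.
13.4 kHz ≤ fs/2 = 24.8 kHz, passes unchanged.
152 kHz mod fs = 3.2 kHz.
3.2 kHz ≤ fs/2 = 24.8 kHz, appears at 3.2 kHz.
64.2 kHz mod fs = 14.6 kHz.
14.6 kHz ≤ fs/2 = 24.8 kHz, appears at 14.6 kHz.
64.2 kHz and 163.4 kHz both map to 14.6 kHz.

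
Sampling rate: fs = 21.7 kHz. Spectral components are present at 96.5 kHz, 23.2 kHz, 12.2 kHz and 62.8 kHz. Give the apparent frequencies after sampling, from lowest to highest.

fs/2 = 10.85 kHz.
96.5 kHz mod fs = 9.7 kHz.
9.7 kHz ≤ fs/2 = 10.85 kHz, appears at 9.7 kHz.
23.2 kHz mod fs = 1.5 kHz.
1.5 kHz ≤ fs/2 = 10.85 kHz, appears at 1.5 kHz.
12.2 kHz > fs/2 = 10.85 kHz, folds to fs − 12.2 kHz = 9.5 kHz.
62.8 kHz mod fs = 19.4 kHz.
19.4 kHz > fs/2 = 10.85 kHz, folds to fs − 19.4 kHz = 2.3 kHz.
Distinct values: {1.5 kHz, 2.3 kHz, 9.5 kHz, 9.7 kHz}.

1.5 kHz, 2.3 kHz, 9.5 kHz, 9.7 kHz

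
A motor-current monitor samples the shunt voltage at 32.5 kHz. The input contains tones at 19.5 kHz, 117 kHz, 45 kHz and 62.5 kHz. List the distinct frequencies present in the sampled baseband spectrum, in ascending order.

fs/2 = 16.25 kHz.
19.5 kHz > fs/2 = 16.25 kHz, folds to fs − 19.5 kHz = 13 kHz.
117 kHz mod fs = 19.5 kHz.
19.5 kHz > fs/2 = 16.25 kHz, folds to fs − 19.5 kHz = 13 kHz.
45 kHz mod fs = 12.5 kHz.
12.5 kHz ≤ fs/2 = 16.25 kHz, appears at 12.5 kHz.
62.5 kHz mod fs = 30 kHz.
30 kHz > fs/2 = 16.25 kHz, folds to fs − 30 kHz = 2.5 kHz.
Distinct values: {2.5 kHz, 12.5 kHz, 13 kHz}.

2.5 kHz, 12.5 kHz, 13 kHz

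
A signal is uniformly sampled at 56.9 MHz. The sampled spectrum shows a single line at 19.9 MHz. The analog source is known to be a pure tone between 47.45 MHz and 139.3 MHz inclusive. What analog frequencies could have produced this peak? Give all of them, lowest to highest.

Frequencies that alias to 19.9 MHz are k·fs ± 19.9 MHz for integer k ≥ 0.
k=0: 19.9 MHz.
k=1: 37 MHz, 76.8 MHz.
k=2: 93.9 MHz, 133.7 MHz.
k=3: 150.8 MHz, 190.6 MHz.
Within [47.45 MHz, 139.3 MHz]: 76.8 MHz, 93.9 MHz, 133.7 MHz.

76.8 MHz, 93.9 MHz, 133.7 MHz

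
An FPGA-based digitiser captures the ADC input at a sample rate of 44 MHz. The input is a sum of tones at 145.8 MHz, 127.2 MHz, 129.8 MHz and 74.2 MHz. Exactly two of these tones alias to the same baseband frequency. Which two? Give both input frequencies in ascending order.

74.2 MHz, 145.8 MHz

fs/2 = 22 MHz.
145.8 MHz mod fs = 13.8 MHz.
13.8 MHz ≤ fs/2 = 22 MHz, appears at 13.8 MHz.
127.2 MHz mod fs = 39.2 MHz.
39.2 MHz > fs/2 = 22 MHz, folds to fs − 39.2 MHz = 4.8 MHz.
129.8 MHz mod fs = 41.8 MHz.
41.8 MHz > fs/2 = 22 MHz, folds to fs − 41.8 MHz = 2.2 MHz.
74.2 MHz mod fs = 30.2 MHz.
30.2 MHz > fs/2 = 22 MHz, folds to fs − 30.2 MHz = 13.8 MHz.
74.2 MHz and 145.8 MHz both map to 13.8 MHz.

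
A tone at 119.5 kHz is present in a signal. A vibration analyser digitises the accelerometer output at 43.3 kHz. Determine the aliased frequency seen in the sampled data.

10.4 kHz

119.5 kHz mod fs = 32.9 kHz.
32.9 kHz > fs/2 = 21.65 kHz, folds to fs − 32.9 kHz = 10.4 kHz.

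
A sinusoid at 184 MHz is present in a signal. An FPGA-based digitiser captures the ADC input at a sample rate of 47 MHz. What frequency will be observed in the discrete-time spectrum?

184 MHz mod fs = 43 MHz.
43 MHz > fs/2 = 23.5 MHz, folds to fs − 43 MHz = 4 MHz.

4 MHz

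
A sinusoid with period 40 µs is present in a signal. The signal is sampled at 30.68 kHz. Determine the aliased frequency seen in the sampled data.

5.68 kHz

T = 40 µs → f = 1/T = 25 kHz.
25 kHz > fs/2 = 15.34 kHz, folds to fs − 25 kHz = 5.68 kHz.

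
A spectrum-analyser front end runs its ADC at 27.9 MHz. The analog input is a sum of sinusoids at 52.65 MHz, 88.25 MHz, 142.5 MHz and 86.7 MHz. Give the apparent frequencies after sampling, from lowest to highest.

fs/2 = 13.95 MHz.
52.65 MHz mod fs = 24.75 MHz.
24.75 MHz > fs/2 = 13.95 MHz, folds to fs − 24.75 MHz = 3.15 MHz.
88.25 MHz mod fs = 4.55 MHz.
4.55 MHz ≤ fs/2 = 13.95 MHz, appears at 4.55 MHz.
142.5 MHz mod fs = 3 MHz.
3 MHz ≤ fs/2 = 13.95 MHz, appears at 3 MHz.
86.7 MHz mod fs = 3 MHz.
3 MHz ≤ fs/2 = 13.95 MHz, appears at 3 MHz.
Distinct values: {3 MHz, 3.15 MHz, 4.55 MHz}.

3 MHz, 3.15 MHz, 4.55 MHz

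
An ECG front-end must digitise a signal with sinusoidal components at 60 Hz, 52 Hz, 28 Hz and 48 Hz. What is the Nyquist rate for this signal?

120 Hz

Highest-frequency component: 60 Hz.
Nyquist rate = 2 × 60 Hz = 120 Hz.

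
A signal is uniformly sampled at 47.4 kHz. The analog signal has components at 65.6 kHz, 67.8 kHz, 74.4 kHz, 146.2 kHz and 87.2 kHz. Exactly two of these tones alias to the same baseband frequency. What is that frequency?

fs/2 = 23.7 kHz.
65.6 kHz mod fs = 18.2 kHz.
18.2 kHz ≤ fs/2 = 23.7 kHz, appears at 18.2 kHz.
67.8 kHz mod fs = 20.4 kHz.
20.4 kHz ≤ fs/2 = 23.7 kHz, appears at 20.4 kHz.
74.4 kHz mod fs = 27 kHz.
27 kHz > fs/2 = 23.7 kHz, folds to fs − 27 kHz = 20.4 kHz.
146.2 kHz mod fs = 4 kHz.
4 kHz ≤ fs/2 = 23.7 kHz, appears at 4 kHz.
87.2 kHz mod fs = 39.8 kHz.
39.8 kHz > fs/2 = 23.7 kHz, folds to fs − 39.8 kHz = 7.6 kHz.
67.8 kHz and 74.4 kHz both map to 20.4 kHz.

20.4 kHz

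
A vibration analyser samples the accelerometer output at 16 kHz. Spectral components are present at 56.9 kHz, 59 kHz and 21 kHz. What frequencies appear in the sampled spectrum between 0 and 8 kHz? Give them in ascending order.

fs/2 = 8 kHz.
56.9 kHz mod fs = 8.9 kHz.
8.9 kHz > fs/2 = 8 kHz, folds to fs − 8.9 kHz = 7.1 kHz.
59 kHz mod fs = 11 kHz.
11 kHz > fs/2 = 8 kHz, folds to fs − 11 kHz = 5 kHz.
21 kHz mod fs = 5 kHz.
5 kHz ≤ fs/2 = 8 kHz, appears at 5 kHz.
Distinct values: {5 kHz, 7.1 kHz}.

5 kHz, 7.1 kHz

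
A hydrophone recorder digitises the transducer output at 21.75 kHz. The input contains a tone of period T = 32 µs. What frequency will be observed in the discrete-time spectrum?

9.5 kHz

T = 32 µs → f = 1/T = 31.25 kHz.
31.25 kHz mod fs = 9.5 kHz.
9.5 kHz ≤ fs/2 = 10.875 kHz, appears at 9.5 kHz.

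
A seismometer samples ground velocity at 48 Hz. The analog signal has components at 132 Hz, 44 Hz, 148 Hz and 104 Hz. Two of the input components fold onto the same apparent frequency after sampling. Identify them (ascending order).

44 Hz, 148 Hz

fs/2 = 24 Hz.
132 Hz mod fs = 36 Hz.
36 Hz > fs/2 = 24 Hz, folds to fs − 36 Hz = 12 Hz.
44 Hz > fs/2 = 24 Hz, folds to fs − 44 Hz = 4 Hz.
148 Hz mod fs = 4 Hz.
4 Hz ≤ fs/2 = 24 Hz, appears at 4 Hz.
104 Hz mod fs = 8 Hz.
8 Hz ≤ fs/2 = 24 Hz, appears at 8 Hz.
44 Hz and 148 Hz both map to 4 Hz.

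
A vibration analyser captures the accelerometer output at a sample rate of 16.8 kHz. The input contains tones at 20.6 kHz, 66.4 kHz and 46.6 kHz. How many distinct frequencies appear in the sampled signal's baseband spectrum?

2

fs/2 = 8.4 kHz.
20.6 kHz mod fs = 3.8 kHz.
3.8 kHz ≤ fs/2 = 8.4 kHz, appears at 3.8 kHz.
66.4 kHz mod fs = 16 kHz.
16 kHz > fs/2 = 8.4 kHz, folds to fs − 16 kHz = 0.8 kHz.
46.6 kHz mod fs = 13 kHz.
13 kHz > fs/2 = 8.4 kHz, folds to fs − 13 kHz = 3.8 kHz.
Distinct values: {0.8 kHz, 3.8 kHz} → 2.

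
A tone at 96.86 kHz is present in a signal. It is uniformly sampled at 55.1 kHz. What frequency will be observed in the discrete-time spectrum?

96.86 kHz mod fs = 41.76 kHz.
41.76 kHz > fs/2 = 27.55 kHz, folds to fs − 41.76 kHz = 13.34 kHz.

13.34 kHz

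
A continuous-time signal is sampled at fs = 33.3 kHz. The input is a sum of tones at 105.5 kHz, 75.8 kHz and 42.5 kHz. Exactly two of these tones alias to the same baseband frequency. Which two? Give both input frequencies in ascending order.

42.5 kHz, 75.8 kHz

fs/2 = 16.65 kHz.
105.5 kHz mod fs = 5.6 kHz.
5.6 kHz ≤ fs/2 = 16.65 kHz, appears at 5.6 kHz.
75.8 kHz mod fs = 9.2 kHz.
9.2 kHz ≤ fs/2 = 16.65 kHz, appears at 9.2 kHz.
42.5 kHz mod fs = 9.2 kHz.
9.2 kHz ≤ fs/2 = 16.65 kHz, appears at 9.2 kHz.
42.5 kHz and 75.8 kHz both map to 9.2 kHz.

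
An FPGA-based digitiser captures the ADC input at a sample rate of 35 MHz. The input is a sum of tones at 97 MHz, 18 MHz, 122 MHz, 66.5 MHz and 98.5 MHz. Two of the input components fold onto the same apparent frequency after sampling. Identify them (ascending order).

fs/2 = 17.5 MHz.
97 MHz mod fs = 27 MHz.
27 MHz > fs/2 = 17.5 MHz, folds to fs − 27 MHz = 8 MHz.
18 MHz > fs/2 = 17.5 MHz, folds to fs − 18 MHz = 17 MHz.
122 MHz mod fs = 17 MHz.
17 MHz ≤ fs/2 = 17.5 MHz, appears at 17 MHz.
66.5 MHz mod fs = 31.5 MHz.
31.5 MHz > fs/2 = 17.5 MHz, folds to fs − 31.5 MHz = 3.5 MHz.
98.5 MHz mod fs = 28.5 MHz.
28.5 MHz > fs/2 = 17.5 MHz, folds to fs − 28.5 MHz = 6.5 MHz.
18 MHz and 122 MHz both map to 17 MHz.

18 MHz, 122 MHz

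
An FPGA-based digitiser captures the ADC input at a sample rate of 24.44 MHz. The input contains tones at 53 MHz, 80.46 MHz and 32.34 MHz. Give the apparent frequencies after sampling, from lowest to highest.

fs/2 = 12.22 MHz.
53 MHz mod fs = 4.12 MHz.
4.12 MHz ≤ fs/2 = 12.22 MHz, appears at 4.12 MHz.
80.46 MHz mod fs = 7.14 MHz.
7.14 MHz ≤ fs/2 = 12.22 MHz, appears at 7.14 MHz.
32.34 MHz mod fs = 7.9 MHz.
7.9 MHz ≤ fs/2 = 12.22 MHz, appears at 7.9 MHz.
Distinct values: {4.12 MHz, 7.14 MHz, 7.9 MHz}.

4.12 MHz, 7.14 MHz, 7.9 MHz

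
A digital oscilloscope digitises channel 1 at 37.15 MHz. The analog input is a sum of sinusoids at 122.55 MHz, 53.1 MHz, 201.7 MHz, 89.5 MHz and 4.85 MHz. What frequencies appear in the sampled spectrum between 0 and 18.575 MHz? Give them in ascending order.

fs/2 = 18.575 MHz.
122.55 MHz mod fs = 11.1 MHz.
11.1 MHz ≤ fs/2 = 18.575 MHz, appears at 11.1 MHz.
53.1 MHz mod fs = 15.95 MHz.
15.95 MHz ≤ fs/2 = 18.575 MHz, appears at 15.95 MHz.
201.7 MHz mod fs = 15.95 MHz.
15.95 MHz ≤ fs/2 = 18.575 MHz, appears at 15.95 MHz.
89.5 MHz mod fs = 15.2 MHz.
15.2 MHz ≤ fs/2 = 18.575 MHz, appears at 15.2 MHz.
4.85 MHz ≤ fs/2 = 18.575 MHz, passes unchanged.
Distinct values: {4.85 MHz, 11.1 MHz, 15.2 MHz, 15.95 MHz}.

4.85 MHz, 11.1 MHz, 15.2 MHz, 15.95 MHz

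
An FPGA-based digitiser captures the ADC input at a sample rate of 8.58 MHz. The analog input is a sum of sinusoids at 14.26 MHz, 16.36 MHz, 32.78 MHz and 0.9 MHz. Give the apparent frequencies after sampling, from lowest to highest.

0.8 MHz, 0.9 MHz, 1.54 MHz, 2.9 MHz

fs/2 = 4.29 MHz.
14.26 MHz mod fs = 5.68 MHz.
5.68 MHz > fs/2 = 4.29 MHz, folds to fs − 5.68 MHz = 2.9 MHz.
16.36 MHz mod fs = 7.78 MHz.
7.78 MHz > fs/2 = 4.29 MHz, folds to fs − 7.78 MHz = 0.8 MHz.
32.78 MHz mod fs = 7.04 MHz.
7.04 MHz > fs/2 = 4.29 MHz, folds to fs − 7.04 MHz = 1.54 MHz.
0.9 MHz ≤ fs/2 = 4.29 MHz, passes unchanged.
Distinct values: {0.8 MHz, 0.9 MHz, 1.54 MHz, 2.9 MHz}.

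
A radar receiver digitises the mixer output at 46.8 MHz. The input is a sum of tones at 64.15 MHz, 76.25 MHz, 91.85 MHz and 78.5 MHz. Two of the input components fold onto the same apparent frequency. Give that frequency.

fs/2 = 23.4 MHz.
64.15 MHz mod fs = 17.35 MHz.
17.35 MHz ≤ fs/2 = 23.4 MHz, appears at 17.35 MHz.
76.25 MHz mod fs = 29.45 MHz.
29.45 MHz > fs/2 = 23.4 MHz, folds to fs − 29.45 MHz = 17.35 MHz.
91.85 MHz mod fs = 45.05 MHz.
45.05 MHz > fs/2 = 23.4 MHz, folds to fs − 45.05 MHz = 1.75 MHz.
78.5 MHz mod fs = 31.7 MHz.
31.7 MHz > fs/2 = 23.4 MHz, folds to fs − 31.7 MHz = 15.1 MHz.
64.15 MHz and 76.25 MHz both map to 17.35 MHz.

17.35 MHz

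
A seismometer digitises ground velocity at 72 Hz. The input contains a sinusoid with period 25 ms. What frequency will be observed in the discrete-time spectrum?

32 Hz

T = 25 ms → f = 1/T = 40 Hz.
40 Hz > fs/2 = 36 Hz, folds to fs − 40 Hz = 32 Hz.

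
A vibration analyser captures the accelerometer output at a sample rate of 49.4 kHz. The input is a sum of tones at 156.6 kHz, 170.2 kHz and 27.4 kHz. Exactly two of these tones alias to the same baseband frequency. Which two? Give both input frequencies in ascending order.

fs/2 = 24.7 kHz.
156.6 kHz mod fs = 8.4 kHz.
8.4 kHz ≤ fs/2 = 24.7 kHz, appears at 8.4 kHz.
170.2 kHz mod fs = 22 kHz.
22 kHz ≤ fs/2 = 24.7 kHz, appears at 22 kHz.
27.4 kHz > fs/2 = 24.7 kHz, folds to fs − 27.4 kHz = 22 kHz.
27.4 kHz and 170.2 kHz both map to 22 kHz.

27.4 kHz, 170.2 kHz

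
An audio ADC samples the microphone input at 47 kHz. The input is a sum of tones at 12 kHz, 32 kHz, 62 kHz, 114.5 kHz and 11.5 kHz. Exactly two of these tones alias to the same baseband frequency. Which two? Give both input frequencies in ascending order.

fs/2 = 23.5 kHz.
12 kHz ≤ fs/2 = 23.5 kHz, passes unchanged.
32 kHz > fs/2 = 23.5 kHz, folds to fs − 32 kHz = 15 kHz.
62 kHz mod fs = 15 kHz.
15 kHz ≤ fs/2 = 23.5 kHz, appears at 15 kHz.
114.5 kHz mod fs = 20.5 kHz.
20.5 kHz ≤ fs/2 = 23.5 kHz, appears at 20.5 kHz.
11.5 kHz ≤ fs/2 = 23.5 kHz, passes unchanged.
32 kHz and 62 kHz both map to 15 kHz.

32 kHz, 62 kHz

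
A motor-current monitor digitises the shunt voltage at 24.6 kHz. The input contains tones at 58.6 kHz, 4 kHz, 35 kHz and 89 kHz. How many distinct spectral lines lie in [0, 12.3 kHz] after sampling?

3

fs/2 = 12.3 kHz.
58.6 kHz mod fs = 9.4 kHz.
9.4 kHz ≤ fs/2 = 12.3 kHz, appears at 9.4 kHz.
4 kHz ≤ fs/2 = 12.3 kHz, passes unchanged.
35 kHz mod fs = 10.4 kHz.
10.4 kHz ≤ fs/2 = 12.3 kHz, appears at 10.4 kHz.
89 kHz mod fs = 15.2 kHz.
15.2 kHz > fs/2 = 12.3 kHz, folds to fs − 15.2 kHz = 9.4 kHz.
Distinct values: {4 kHz, 9.4 kHz, 10.4 kHz} → 3.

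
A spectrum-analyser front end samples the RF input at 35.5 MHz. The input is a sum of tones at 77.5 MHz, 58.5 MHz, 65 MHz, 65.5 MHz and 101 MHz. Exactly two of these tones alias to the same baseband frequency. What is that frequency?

5.5 MHz

fs/2 = 17.75 MHz.
77.5 MHz mod fs = 6.5 MHz.
6.5 MHz ≤ fs/2 = 17.75 MHz, appears at 6.5 MHz.
58.5 MHz mod fs = 23 MHz.
23 MHz > fs/2 = 17.75 MHz, folds to fs − 23 MHz = 12.5 MHz.
65 MHz mod fs = 29.5 MHz.
29.5 MHz > fs/2 = 17.75 MHz, folds to fs − 29.5 MHz = 6 MHz.
65.5 MHz mod fs = 30 MHz.
30 MHz > fs/2 = 17.75 MHz, folds to fs − 30 MHz = 5.5 MHz.
101 MHz mod fs = 30 MHz.
30 MHz > fs/2 = 17.75 MHz, folds to fs − 30 MHz = 5.5 MHz.
65.5 MHz and 101 MHz both map to 5.5 MHz.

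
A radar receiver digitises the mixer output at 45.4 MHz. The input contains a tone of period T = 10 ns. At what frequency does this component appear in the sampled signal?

T = 10 ns → f = 1/T = 100 MHz.
100 MHz mod fs = 9.2 MHz.
9.2 MHz ≤ fs/2 = 22.7 MHz, appears at 9.2 MHz.

9.2 MHz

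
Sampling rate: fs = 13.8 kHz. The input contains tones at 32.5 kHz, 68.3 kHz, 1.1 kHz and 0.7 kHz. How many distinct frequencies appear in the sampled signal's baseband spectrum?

3

fs/2 = 6.9 kHz.
32.5 kHz mod fs = 4.9 kHz.
4.9 kHz ≤ fs/2 = 6.9 kHz, appears at 4.9 kHz.
68.3 kHz mod fs = 13.1 kHz.
13.1 kHz > fs/2 = 6.9 kHz, folds to fs − 13.1 kHz = 0.7 kHz.
1.1 kHz ≤ fs/2 = 6.9 kHz, passes unchanged.
0.7 kHz ≤ fs/2 = 6.9 kHz, passes unchanged.
Distinct values: {0.7 kHz, 1.1 kHz, 4.9 kHz} → 3.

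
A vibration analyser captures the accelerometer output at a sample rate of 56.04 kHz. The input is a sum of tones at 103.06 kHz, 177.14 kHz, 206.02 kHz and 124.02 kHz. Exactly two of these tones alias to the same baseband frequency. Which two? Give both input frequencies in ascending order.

fs/2 = 28.02 kHz.
103.06 kHz mod fs = 47.02 kHz.
47.02 kHz > fs/2 = 28.02 kHz, folds to fs − 47.02 kHz = 9.02 kHz.
177.14 kHz mod fs = 9.02 kHz.
9.02 kHz ≤ fs/2 = 28.02 kHz, appears at 9.02 kHz.
206.02 kHz mod fs = 37.9 kHz.
37.9 kHz > fs/2 = 28.02 kHz, folds to fs − 37.9 kHz = 18.14 kHz.
124.02 kHz mod fs = 11.94 kHz.
11.94 kHz ≤ fs/2 = 28.02 kHz, appears at 11.94 kHz.
103.06 kHz and 177.14 kHz both map to 9.02 kHz.

103.06 kHz, 177.14 kHz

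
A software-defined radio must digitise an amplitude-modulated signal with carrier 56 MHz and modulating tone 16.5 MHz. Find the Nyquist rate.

145 MHz

AM sidebands sit at fc ± fm = 39.5 MHz and 72.5 MHz.
Highest-frequency component: 72.5 MHz.
Nyquist rate = 2 × 72.5 MHz = 145 MHz.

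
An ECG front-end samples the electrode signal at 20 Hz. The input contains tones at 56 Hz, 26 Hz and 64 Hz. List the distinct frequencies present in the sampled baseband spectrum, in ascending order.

4 Hz, 6 Hz

fs/2 = 10 Hz.
56 Hz mod fs = 16 Hz.
16 Hz > fs/2 = 10 Hz, folds to fs − 16 Hz = 4 Hz.
26 Hz mod fs = 6 Hz.
6 Hz ≤ fs/2 = 10 Hz, appears at 6 Hz.
64 Hz mod fs = 4 Hz.
4 Hz ≤ fs/2 = 10 Hz, appears at 4 Hz.
Distinct values: {4 Hz, 6 Hz}.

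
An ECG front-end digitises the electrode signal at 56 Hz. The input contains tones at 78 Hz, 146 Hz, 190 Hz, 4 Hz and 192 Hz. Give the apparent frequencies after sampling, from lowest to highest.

4 Hz, 22 Hz, 24 Hz

fs/2 = 28 Hz.
78 Hz mod fs = 22 Hz.
22 Hz ≤ fs/2 = 28 Hz, appears at 22 Hz.
146 Hz mod fs = 34 Hz.
34 Hz > fs/2 = 28 Hz, folds to fs − 34 Hz = 22 Hz.
190 Hz mod fs = 22 Hz.
22 Hz ≤ fs/2 = 28 Hz, appears at 22 Hz.
4 Hz ≤ fs/2 = 28 Hz, passes unchanged.
192 Hz mod fs = 24 Hz.
24 Hz ≤ fs/2 = 28 Hz, appears at 24 Hz.
Distinct values: {4 Hz, 22 Hz, 24 Hz}.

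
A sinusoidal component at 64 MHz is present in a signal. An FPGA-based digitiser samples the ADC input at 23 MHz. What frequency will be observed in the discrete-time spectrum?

64 MHz mod fs = 18 MHz.
18 MHz > fs/2 = 11.5 MHz, folds to fs − 18 MHz = 5 MHz.

5 MHz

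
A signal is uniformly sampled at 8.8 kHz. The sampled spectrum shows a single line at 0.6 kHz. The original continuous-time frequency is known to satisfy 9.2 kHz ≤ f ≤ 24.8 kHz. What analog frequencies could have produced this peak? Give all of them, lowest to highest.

Frequencies that alias to 0.6 kHz are k·fs ± 0.6 kHz for integer k ≥ 0.
k=0: 0.6 kHz.
k=1: 8.2 kHz, 9.4 kHz.
k=2: 17 kHz, 18.2 kHz.
k=3: 25.8 kHz, 27 kHz.
Within [9.2 kHz, 24.8 kHz]: 9.4 kHz, 17 kHz, 18.2 kHz.

9.4 kHz, 17 kHz, 18.2 kHz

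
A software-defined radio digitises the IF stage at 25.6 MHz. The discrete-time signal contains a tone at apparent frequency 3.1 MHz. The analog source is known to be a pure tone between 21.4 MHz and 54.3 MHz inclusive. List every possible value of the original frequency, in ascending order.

22.5 MHz, 28.7 MHz, 48.1 MHz, 54.3 MHz

Frequencies that alias to 3.1 MHz are k·fs ± 3.1 MHz for integer k ≥ 0.
k=0: 3.1 MHz.
k=1: 22.5 MHz, 28.7 MHz.
k=2: 48.1 MHz, 54.3 MHz.
k=3: 73.7 MHz, 79.9 MHz.
Within [21.4 MHz, 54.3 MHz]: 22.5 MHz, 28.7 MHz, 48.1 MHz, 54.3 MHz.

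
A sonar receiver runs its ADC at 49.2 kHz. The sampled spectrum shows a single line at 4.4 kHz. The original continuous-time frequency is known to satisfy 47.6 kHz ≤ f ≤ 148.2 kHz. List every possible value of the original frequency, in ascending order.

53.6 kHz, 94 kHz, 102.8 kHz, 143.2 kHz

Frequencies that alias to 4.4 kHz are k·fs ± 4.4 kHz for integer k ≥ 0.
k=0: 4.4 kHz.
k=1: 44.8 kHz, 53.6 kHz.
k=2: 94 kHz, 102.8 kHz.
k=3: 143.2 kHz, 152 kHz.
k=4: 192.4 kHz, 201.2 kHz.
Within [47.6 kHz, 148.2 kHz]: 53.6 kHz, 94 kHz, 102.8 kHz, 143.2 kHz.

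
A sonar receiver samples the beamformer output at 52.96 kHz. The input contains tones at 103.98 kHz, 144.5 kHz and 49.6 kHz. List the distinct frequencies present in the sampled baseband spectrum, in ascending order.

1.94 kHz, 3.36 kHz, 14.38 kHz

fs/2 = 26.48 kHz.
103.98 kHz mod fs = 51.02 kHz.
51.02 kHz > fs/2 = 26.48 kHz, folds to fs − 51.02 kHz = 1.94 kHz.
144.5 kHz mod fs = 38.58 kHz.
38.58 kHz > fs/2 = 26.48 kHz, folds to fs − 38.58 kHz = 14.38 kHz.
49.6 kHz > fs/2 = 26.48 kHz, folds to fs − 49.6 kHz = 3.36 kHz.
Distinct values: {1.94 kHz, 3.36 kHz, 14.38 kHz}.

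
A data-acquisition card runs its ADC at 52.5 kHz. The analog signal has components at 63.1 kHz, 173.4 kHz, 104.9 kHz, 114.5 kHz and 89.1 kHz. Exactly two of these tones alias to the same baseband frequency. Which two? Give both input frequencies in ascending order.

fs/2 = 26.25 kHz.
63.1 kHz mod fs = 10.6 kHz.
10.6 kHz ≤ fs/2 = 26.25 kHz, appears at 10.6 kHz.
173.4 kHz mod fs = 15.9 kHz.
15.9 kHz ≤ fs/2 = 26.25 kHz, appears at 15.9 kHz.
104.9 kHz mod fs = 52.4 kHz.
52.4 kHz > fs/2 = 26.25 kHz, folds to fs − 52.4 kHz = 0.1 kHz.
114.5 kHz mod fs = 9.5 kHz.
9.5 kHz ≤ fs/2 = 26.25 kHz, appears at 9.5 kHz.
89.1 kHz mod fs = 36.6 kHz.
36.6 kHz > fs/2 = 26.25 kHz, folds to fs − 36.6 kHz = 15.9 kHz.
89.1 kHz and 173.4 kHz both map to 15.9 kHz.

89.1 kHz, 173.4 kHz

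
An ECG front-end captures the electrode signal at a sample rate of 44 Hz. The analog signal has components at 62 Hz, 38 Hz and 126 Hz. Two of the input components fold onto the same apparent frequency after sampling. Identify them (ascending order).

38 Hz, 126 Hz

fs/2 = 22 Hz.
62 Hz mod fs = 18 Hz.
18 Hz ≤ fs/2 = 22 Hz, appears at 18 Hz.
38 Hz > fs/2 = 22 Hz, folds to fs − 38 Hz = 6 Hz.
126 Hz mod fs = 38 Hz.
38 Hz > fs/2 = 22 Hz, folds to fs − 38 Hz = 6 Hz.
38 Hz and 126 Hz both map to 6 Hz.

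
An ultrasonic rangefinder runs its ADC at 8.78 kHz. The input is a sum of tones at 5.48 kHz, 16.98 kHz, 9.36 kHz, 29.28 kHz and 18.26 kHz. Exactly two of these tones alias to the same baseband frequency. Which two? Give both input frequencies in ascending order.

fs/2 = 4.39 kHz.
5.48 kHz > fs/2 = 4.39 kHz, folds to fs − 5.48 kHz = 3.3 kHz.
16.98 kHz mod fs = 8.2 kHz.
8.2 kHz > fs/2 = 4.39 kHz, folds to fs − 8.2 kHz = 0.58 kHz.
9.36 kHz mod fs = 0.58 kHz.
0.58 kHz ≤ fs/2 = 4.39 kHz, appears at 0.58 kHz.
29.28 kHz mod fs = 2.94 kHz.
2.94 kHz ≤ fs/2 = 4.39 kHz, appears at 2.94 kHz.
18.26 kHz mod fs = 0.7 kHz.
0.7 kHz ≤ fs/2 = 4.39 kHz, appears at 0.7 kHz.
9.36 kHz and 16.98 kHz both map to 0.58 kHz.

9.36 kHz, 16.98 kHz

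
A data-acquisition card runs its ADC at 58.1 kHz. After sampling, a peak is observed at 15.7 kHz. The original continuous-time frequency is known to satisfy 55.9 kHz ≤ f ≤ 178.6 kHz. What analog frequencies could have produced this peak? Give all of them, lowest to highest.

Frequencies that alias to 15.7 kHz are k·fs ± 15.7 kHz for integer k ≥ 0.
k=0: 15.7 kHz.
k=1: 42.4 kHz, 73.8 kHz.
k=2: 100.5 kHz, 131.9 kHz.
k=3: 158.6 kHz, 190 kHz.
k=4: 216.7 kHz, 248.1 kHz.
Within [55.9 kHz, 178.6 kHz]: 73.8 kHz, 100.5 kHz, 131.9 kHz, 158.6 kHz.

73.8 kHz, 100.5 kHz, 131.9 kHz, 158.6 kHz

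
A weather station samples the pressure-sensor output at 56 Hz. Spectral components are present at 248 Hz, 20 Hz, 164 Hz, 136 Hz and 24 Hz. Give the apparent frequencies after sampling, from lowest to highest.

4 Hz, 20 Hz, 24 Hz

fs/2 = 28 Hz.
248 Hz mod fs = 24 Hz.
24 Hz ≤ fs/2 = 28 Hz, appears at 24 Hz.
20 Hz ≤ fs/2 = 28 Hz, passes unchanged.
164 Hz mod fs = 52 Hz.
52 Hz > fs/2 = 28 Hz, folds to fs − 52 Hz = 4 Hz.
136 Hz mod fs = 24 Hz.
24 Hz ≤ fs/2 = 28 Hz, appears at 24 Hz.
24 Hz ≤ fs/2 = 28 Hz, passes unchanged.
Distinct values: {4 Hz, 20 Hz, 24 Hz}.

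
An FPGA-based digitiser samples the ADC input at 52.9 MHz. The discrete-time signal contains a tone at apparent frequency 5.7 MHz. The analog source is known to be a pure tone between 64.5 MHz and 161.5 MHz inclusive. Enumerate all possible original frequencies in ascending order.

Frequencies that alias to 5.7 MHz are k·fs ± 5.7 MHz for integer k ≥ 0.
k=0: 5.7 MHz.
k=1: 47.2 MHz, 58.6 MHz.
k=2: 100.1 MHz, 111.5 MHz.
k=3: 153 MHz, 164.4 MHz.
k=4: 205.9 MHz, 217.3 MHz.
Within [64.5 MHz, 161.5 MHz]: 100.1 MHz, 111.5 MHz, 153 MHz.

100.1 MHz, 111.5 MHz, 153 MHz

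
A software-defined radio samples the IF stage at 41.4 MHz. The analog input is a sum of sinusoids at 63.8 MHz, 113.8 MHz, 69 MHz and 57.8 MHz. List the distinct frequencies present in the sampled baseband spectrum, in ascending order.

10.4 MHz, 13.8 MHz, 16.4 MHz, 19 MHz

fs/2 = 20.7 MHz.
63.8 MHz mod fs = 22.4 MHz.
22.4 MHz > fs/2 = 20.7 MHz, folds to fs − 22.4 MHz = 19 MHz.
113.8 MHz mod fs = 31 MHz.
31 MHz > fs/2 = 20.7 MHz, folds to fs − 31 MHz = 10.4 MHz.
69 MHz mod fs = 27.6 MHz.
27.6 MHz > fs/2 = 20.7 MHz, folds to fs − 27.6 MHz = 13.8 MHz.
57.8 MHz mod fs = 16.4 MHz.
16.4 MHz ≤ fs/2 = 20.7 MHz, appears at 16.4 MHz.
Distinct values: {10.4 MHz, 13.8 MHz, 16.4 MHz, 19 MHz}.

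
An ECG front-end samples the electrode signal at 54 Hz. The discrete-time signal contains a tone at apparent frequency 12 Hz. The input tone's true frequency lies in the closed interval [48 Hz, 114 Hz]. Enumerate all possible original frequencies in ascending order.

66 Hz, 96 Hz

Frequencies that alias to 12 Hz are k·fs ± 12 Hz for integer k ≥ 0.
k=0: 12 Hz.
k=1: 42 Hz, 66 Hz.
k=2: 96 Hz, 120 Hz.
k=3: 150 Hz, 174 Hz.
Within [48 Hz, 114 Hz]: 66 Hz, 96 Hz.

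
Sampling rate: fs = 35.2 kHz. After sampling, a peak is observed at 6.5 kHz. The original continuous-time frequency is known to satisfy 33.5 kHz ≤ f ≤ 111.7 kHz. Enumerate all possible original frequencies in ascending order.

Frequencies that alias to 6.5 kHz are k·fs ± 6.5 kHz for integer k ≥ 0.
k=0: 6.5 kHz.
k=1: 28.7 kHz, 41.7 kHz.
k=2: 63.9 kHz, 76.9 kHz.
k=3: 99.1 kHz, 112.1 kHz.
k=4: 134.3 kHz, 147.3 kHz.
Within [33.5 kHz, 111.7 kHz]: 41.7 kHz, 63.9 kHz, 76.9 kHz, 99.1 kHz.

41.7 kHz, 63.9 kHz, 76.9 kHz, 99.1 kHz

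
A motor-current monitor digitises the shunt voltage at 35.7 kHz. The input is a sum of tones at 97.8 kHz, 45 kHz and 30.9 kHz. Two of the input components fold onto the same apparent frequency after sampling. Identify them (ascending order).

45 kHz, 97.8 kHz

fs/2 = 17.85 kHz.
97.8 kHz mod fs = 26.4 kHz.
26.4 kHz > fs/2 = 17.85 kHz, folds to fs − 26.4 kHz = 9.3 kHz.
45 kHz mod fs = 9.3 kHz.
9.3 kHz ≤ fs/2 = 17.85 kHz, appears at 9.3 kHz.
30.9 kHz > fs/2 = 17.85 kHz, folds to fs − 30.9 kHz = 4.8 kHz.
45 kHz and 97.8 kHz both map to 9.3 kHz.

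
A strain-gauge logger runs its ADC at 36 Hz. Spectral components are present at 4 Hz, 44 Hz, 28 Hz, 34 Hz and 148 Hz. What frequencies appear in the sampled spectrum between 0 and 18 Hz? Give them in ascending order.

2 Hz, 4 Hz, 8 Hz

fs/2 = 18 Hz.
4 Hz ≤ fs/2 = 18 Hz, passes unchanged.
44 Hz mod fs = 8 Hz.
8 Hz ≤ fs/2 = 18 Hz, appears at 8 Hz.
28 Hz > fs/2 = 18 Hz, folds to fs − 28 Hz = 8 Hz.
34 Hz > fs/2 = 18 Hz, folds to fs − 34 Hz = 2 Hz.
148 Hz mod fs = 4 Hz.
4 Hz ≤ fs/2 = 18 Hz, appears at 4 Hz.
Distinct values: {2 Hz, 4 Hz, 8 Hz}.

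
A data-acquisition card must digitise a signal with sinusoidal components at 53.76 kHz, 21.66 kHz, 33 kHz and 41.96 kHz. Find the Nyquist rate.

Highest-frequency component: 53.76 kHz.
Nyquist rate = 2 × 53.76 kHz = 107.52 kHz.

107.52 kHz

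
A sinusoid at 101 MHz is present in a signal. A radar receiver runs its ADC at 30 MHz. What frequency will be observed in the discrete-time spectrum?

101 MHz mod fs = 11 MHz.
11 MHz ≤ fs/2 = 15 MHz, appears at 11 MHz.

11 MHz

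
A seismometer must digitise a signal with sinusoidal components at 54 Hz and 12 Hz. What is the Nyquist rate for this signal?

Highest-frequency component: 54 Hz.
Nyquist rate = 2 × 54 Hz = 108 Hz.

108 Hz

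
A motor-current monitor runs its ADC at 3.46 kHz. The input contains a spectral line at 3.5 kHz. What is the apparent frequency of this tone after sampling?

3.5 kHz mod fs = 0.04 kHz.
0.04 kHz ≤ fs/2 = 1.73 kHz, appears at 0.04 kHz.

0.04 kHz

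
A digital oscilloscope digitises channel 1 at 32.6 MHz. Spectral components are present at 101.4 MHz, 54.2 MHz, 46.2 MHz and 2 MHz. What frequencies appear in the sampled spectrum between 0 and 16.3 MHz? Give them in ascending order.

fs/2 = 16.3 MHz.
101.4 MHz mod fs = 3.6 MHz.
3.6 MHz ≤ fs/2 = 16.3 MHz, appears at 3.6 MHz.
54.2 MHz mod fs = 21.6 MHz.
21.6 MHz > fs/2 = 16.3 MHz, folds to fs − 21.6 MHz = 11 MHz.
46.2 MHz mod fs = 13.6 MHz.
13.6 MHz ≤ fs/2 = 16.3 MHz, appears at 13.6 MHz.
2 MHz ≤ fs/2 = 16.3 MHz, passes unchanged.
Distinct values: {2 MHz, 3.6 MHz, 11 MHz, 13.6 MHz}.

2 MHz, 3.6 MHz, 11 MHz, 13.6 MHz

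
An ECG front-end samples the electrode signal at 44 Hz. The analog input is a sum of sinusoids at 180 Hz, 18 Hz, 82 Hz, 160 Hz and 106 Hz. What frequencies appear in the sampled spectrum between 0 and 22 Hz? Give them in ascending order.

fs/2 = 22 Hz.
180 Hz mod fs = 4 Hz.
4 Hz ≤ fs/2 = 22 Hz, appears at 4 Hz.
18 Hz ≤ fs/2 = 22 Hz, passes unchanged.
82 Hz mod fs = 38 Hz.
38 Hz > fs/2 = 22 Hz, folds to fs − 38 Hz = 6 Hz.
160 Hz mod fs = 28 Hz.
28 Hz > fs/2 = 22 Hz, folds to fs − 28 Hz = 16 Hz.
106 Hz mod fs = 18 Hz.
18 Hz ≤ fs/2 = 22 Hz, appears at 18 Hz.
Distinct values: {4 Hz, 6 Hz, 16 Hz, 18 Hz}.

4 Hz, 6 Hz, 16 Hz, 18 Hz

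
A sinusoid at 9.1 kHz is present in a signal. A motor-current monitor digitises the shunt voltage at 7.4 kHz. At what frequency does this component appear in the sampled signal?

9.1 kHz mod fs = 1.7 kHz.
1.7 kHz ≤ fs/2 = 3.7 kHz, appears at 1.7 kHz.

1.7 kHz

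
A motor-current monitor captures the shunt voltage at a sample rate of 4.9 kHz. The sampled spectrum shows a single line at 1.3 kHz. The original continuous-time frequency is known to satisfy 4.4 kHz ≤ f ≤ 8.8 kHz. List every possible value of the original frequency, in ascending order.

Frequencies that alias to 1.3 kHz are k·fs ± 1.3 kHz for integer k ≥ 0.
k=0: 1.3 kHz.
k=1: 3.6 kHz, 6.2 kHz.
k=2: 8.5 kHz, 11.1 kHz.
k=3: 13.4 kHz, 16 kHz.
Within [4.4 kHz, 8.8 kHz]: 6.2 kHz, 8.5 kHz.

6.2 kHz, 8.5 kHz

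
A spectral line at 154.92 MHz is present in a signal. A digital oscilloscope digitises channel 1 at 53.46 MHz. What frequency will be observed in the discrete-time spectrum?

154.92 MHz mod fs = 48 MHz.
48 MHz > fs/2 = 26.73 MHz, folds to fs − 48 MHz = 5.46 MHz.

5.46 MHz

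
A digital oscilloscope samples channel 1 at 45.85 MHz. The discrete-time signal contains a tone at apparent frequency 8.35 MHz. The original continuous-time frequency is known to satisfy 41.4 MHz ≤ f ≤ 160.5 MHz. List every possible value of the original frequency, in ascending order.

Frequencies that alias to 8.35 MHz are k·fs ± 8.35 MHz for integer k ≥ 0.
k=0: 8.35 MHz.
k=1: 37.5 MHz, 54.2 MHz.
k=2: 83.35 MHz, 100.05 MHz.
k=3: 129.2 MHz, 145.9 MHz.
k=4: 175.05 MHz, 191.75 MHz.
Within [41.4 MHz, 160.5 MHz]: 54.2 MHz, 83.35 MHz, 100.05 MHz, 129.2 MHz, 145.9 MHz.

54.2 MHz, 83.35 MHz, 100.05 MHz, 129.2 MHz, 145.9 MHz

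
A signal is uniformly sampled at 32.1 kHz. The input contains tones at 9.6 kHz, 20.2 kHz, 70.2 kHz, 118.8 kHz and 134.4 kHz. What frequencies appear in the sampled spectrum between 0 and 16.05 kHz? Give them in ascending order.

6 kHz, 9.6 kHz, 11.9 kHz

fs/2 = 16.05 kHz.
9.6 kHz ≤ fs/2 = 16.05 kHz, passes unchanged.
20.2 kHz > fs/2 = 16.05 kHz, folds to fs − 20.2 kHz = 11.9 kHz.
70.2 kHz mod fs = 6 kHz.
6 kHz ≤ fs/2 = 16.05 kHz, appears at 6 kHz.
118.8 kHz mod fs = 22.5 kHz.
22.5 kHz > fs/2 = 16.05 kHz, folds to fs − 22.5 kHz = 9.6 kHz.
134.4 kHz mod fs = 6 kHz.
6 kHz ≤ fs/2 = 16.05 kHz, appears at 6 kHz.
Distinct values: {6 kHz, 9.6 kHz, 11.9 kHz}.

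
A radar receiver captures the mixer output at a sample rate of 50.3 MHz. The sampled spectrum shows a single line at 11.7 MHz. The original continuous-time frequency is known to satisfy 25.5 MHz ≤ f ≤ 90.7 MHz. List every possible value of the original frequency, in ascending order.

38.6 MHz, 62 MHz, 88.9 MHz

Frequencies that alias to 11.7 MHz are k·fs ± 11.7 MHz for integer k ≥ 0.
k=0: 11.7 MHz.
k=1: 38.6 MHz, 62 MHz.
k=2: 88.9 MHz, 112.3 MHz.
k=3: 139.2 MHz, 162.6 MHz.
Within [25.5 MHz, 90.7 MHz]: 38.6 MHz, 62 MHz, 88.9 MHz.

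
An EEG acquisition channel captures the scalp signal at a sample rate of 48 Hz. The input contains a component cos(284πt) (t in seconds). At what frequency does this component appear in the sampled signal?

ω = 284π rad/s → f = ω/(2π) = 142 Hz.
142 Hz mod fs = 46 Hz.
46 Hz > fs/2 = 24 Hz, folds to fs − 46 Hz = 2 Hz.

2 Hz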